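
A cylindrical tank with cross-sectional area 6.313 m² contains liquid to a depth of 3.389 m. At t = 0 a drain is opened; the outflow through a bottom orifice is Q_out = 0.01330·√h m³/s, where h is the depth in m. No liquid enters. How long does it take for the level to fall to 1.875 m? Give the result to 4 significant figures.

A dh/dt = −Q_out = −0.01330 √h.
∫ h^(−1/2) dh = −(0.01330/A) ∫ dt, giving 2√h = 2√h₀ − (0.01330/A) t.
t = 2A(√h₀ − √h)/0.01330 = 2·6.313·(√3.389 − √1.875)/0.01330
  = 12.6260 × (1.84092 − 1.36931) / 0.01330 = 447.717 s.

447.7 s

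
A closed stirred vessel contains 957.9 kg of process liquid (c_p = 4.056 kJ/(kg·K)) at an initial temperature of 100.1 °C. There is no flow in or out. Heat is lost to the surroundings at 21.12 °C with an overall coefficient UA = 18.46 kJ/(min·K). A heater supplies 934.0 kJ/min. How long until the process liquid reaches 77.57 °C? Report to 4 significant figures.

332.3 min

Lumped-capacitance energy balance: M c_p dT/dt = UA(T_amb − T) + Q̇.
τ = M c_p/UA = 210.468 min; T_ss = T_amb + Q̇/UA = 21.12 + 934.0/18.46 = 71.7159 °C.
T(t) = T_ss + (T₀ − T_ss)e^(−t/τ); set T = 77.57:
t = −τ ln[(T − T_ss)/(T₀ − T_ss)] = −210.468 · ln(0.206246) = 332.263 min.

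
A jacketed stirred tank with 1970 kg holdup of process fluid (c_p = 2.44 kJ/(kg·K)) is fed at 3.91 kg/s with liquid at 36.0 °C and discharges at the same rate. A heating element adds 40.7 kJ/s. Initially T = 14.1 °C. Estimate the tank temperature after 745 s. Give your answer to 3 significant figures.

34.3 °C

First-law balance (no shaft work): M c_p dT/dt = ṁ c_p (T_in − T) + 40.7.
τ = M/ṁ = 503.84 s; T_ss = T_in + Q̇/(ṁ c_p) = 36.0 + 40.7/(3.91·2.44) = 40.266 °C.
Integrating: T(t) = T_ss + (T₀ − T_ss) e^(−t/τ).
T(745) = 40.266 + (-26.166)·e^(−745/503.84) = 40.266 + (-26.166)·0.22794 = 34.302 °C.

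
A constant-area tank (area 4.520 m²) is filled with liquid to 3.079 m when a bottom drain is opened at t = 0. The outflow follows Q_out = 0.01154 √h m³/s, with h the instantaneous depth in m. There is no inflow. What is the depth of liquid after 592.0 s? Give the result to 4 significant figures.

0.9980 m

Mass balance (ρ constant): A dh/dt = −0.01154 √h.
Separate and integrate: 2(√h − √h₀) = −(0.01154/A) t.
√h = √3.079 − 0.01154·592.0/(2·4.520) = 1.75471 − 0.755717 = 0.998991.
h = 0.998991² = 0.997983 m.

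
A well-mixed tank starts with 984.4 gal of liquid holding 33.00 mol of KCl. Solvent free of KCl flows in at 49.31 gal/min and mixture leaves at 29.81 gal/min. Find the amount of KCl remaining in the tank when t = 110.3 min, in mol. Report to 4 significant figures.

5.616 mol

Let m(t) be the amount of KCl. Volume: V(t) = V₀ + (Q_in − Q_out) t = 984.4 + 19.5000 t; V(110.3) = 3135.25 gal.
Solute balance: dm/dt = 0 − Q_out C = −Q_out m/V(t).
Separate: dm/m = −Q_out dt/V(t) ⇒ ln(m/m₀) = −(Q_out/(Q_in−Q_out)) ln(V/V₀).
m = m₀ (V₀/V)^(Q_out/(Q_in−Q_out)) = 33.00 × (984.4/3135.25)^(1.52872) = 5.61584 mol.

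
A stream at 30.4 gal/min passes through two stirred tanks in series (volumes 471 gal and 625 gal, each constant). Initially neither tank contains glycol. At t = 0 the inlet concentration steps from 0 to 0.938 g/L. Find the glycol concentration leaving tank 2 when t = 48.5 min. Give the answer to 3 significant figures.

0.704 g/L

Time constants: τᵢ = Vᵢ/Q for each well-mixed tank.
τ₁ = 471/30.4 = 15.493 min; τ₂ = 625/30.4 = 20.559 min.
Tank 1: C₁ = C_in(1 − e^(−t/τ₁)). Tank 2 (τ₁ ≠ τ₂): C₂ = C_in[1 − (τ₁ e^(−t/τ₁) − τ₂ e^(−t/τ₂))/(τ₁ − τ₂)].
At t = 48.5: e^(−t/τ₁) = 0.043702, e^(−t/τ₂) = 0.094511.
C₂ = 0.938·[1 − (15.493·0.043702 − 20.559·0.094511)/(-5.0658)] = 0.938·0.75009 = 0.70359 g/L.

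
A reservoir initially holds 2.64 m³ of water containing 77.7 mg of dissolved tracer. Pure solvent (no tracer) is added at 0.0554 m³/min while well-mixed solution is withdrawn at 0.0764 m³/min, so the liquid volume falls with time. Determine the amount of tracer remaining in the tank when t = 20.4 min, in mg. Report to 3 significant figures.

40.8 mg

Let m(t) be the amount of tracer. Volume: V(t) = V₀ + (Q_in − Q_out) t = 2.64 − 0.021000 t; V(20.4) = 2.2116 m³.
Species balance (pure solvent in): dm/dt = −Q_out · m/V(t).
dm/m = −Q_out dt/(V₀ − 0.021000 t); integrating gives ln(m/m₀) = −(Q_out/(Q_in−Q_out)) ln(V/V₀).
m = m₀ (V₀/V)^(Q_out/(Q_in−Q_out)) = 77.7 × (2.64/2.2116)^(-3.6381) = 40.800 mg.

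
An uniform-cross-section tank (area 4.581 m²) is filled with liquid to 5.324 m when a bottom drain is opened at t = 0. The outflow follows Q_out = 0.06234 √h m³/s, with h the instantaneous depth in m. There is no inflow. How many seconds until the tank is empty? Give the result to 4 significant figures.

339.1 s

With no inflow, A dh/dt = −0.06234 √h.
Separate and integrate: 2(√h − √h₀) = −(0.06234/A) t.
Tank is empty when √h = 0: t_empty = 2A√h₀/0.06234.
t_empty = 2·4.581·√5.324/0.06234 = 9.16200·2.30738/0.06234 = 339.111 s.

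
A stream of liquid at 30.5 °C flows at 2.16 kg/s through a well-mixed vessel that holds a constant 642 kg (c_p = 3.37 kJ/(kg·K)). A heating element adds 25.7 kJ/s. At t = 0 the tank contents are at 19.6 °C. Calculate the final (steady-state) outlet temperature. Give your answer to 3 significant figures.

M c_p dT/dt = ṁ c_p (T_in − T) + Q̇.
At steady state dT/dt = 0 ⇒ T_ss = T_in + Q̇/(ṁ c_p) = 30.5 + 25.7/(2.16·3.37) = 34.031 °C.

34.0 °C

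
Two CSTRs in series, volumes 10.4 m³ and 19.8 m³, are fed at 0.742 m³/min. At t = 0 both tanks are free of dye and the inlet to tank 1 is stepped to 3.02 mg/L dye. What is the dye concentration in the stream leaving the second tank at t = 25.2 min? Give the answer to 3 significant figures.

Time constants: τᵢ = Vᵢ/Q for each well-mixed tank.
τ₁ = 10.4/0.742 = 14.016 min; τ₂ = 19.8/0.742 = 26.685 min.
Tank 1: C₁ = C_in(1 − e^(−t/τ₁)). Tank 2 (τ₁ ≠ τ₂): C₂ = C_in[1 − (τ₁ e^(−t/τ₁) − τ₂ e^(−t/τ₂))/(τ₁ − τ₂)].
At t = 25.2: e^(−t/τ₁) = 0.16564, e^(−t/τ₂) = 0.38893.
C₂ = 3.02·[1 − (14.016·0.16564 − 26.685·0.38893)/(-12.668)] = 3.02·0.36403 = 1.0994 mg/L.

1.10 mg/L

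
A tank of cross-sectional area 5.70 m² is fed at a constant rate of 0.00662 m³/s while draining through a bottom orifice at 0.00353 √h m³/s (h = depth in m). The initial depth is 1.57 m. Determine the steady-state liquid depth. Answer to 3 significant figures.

3.52 m

Level balance: A dh/dt = 0.00662 − 0.00353 √h. Setting dh/dt = 0:
Q_in = 0.00353 √h_ss ⇒ √h_ss = 0.00662/0.00353 = 1.8754.
h_ss = 1.8754² = 3.5170 m. (Since h₀ = 1.57 m < h_ss, the level will rise toward this value.)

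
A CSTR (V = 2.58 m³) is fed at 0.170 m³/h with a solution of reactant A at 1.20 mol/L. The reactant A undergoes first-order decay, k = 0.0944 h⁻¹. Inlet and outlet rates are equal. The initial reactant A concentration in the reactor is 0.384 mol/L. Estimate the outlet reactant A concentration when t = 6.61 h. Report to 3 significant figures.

Species balance: V dC/dt = Q C_in − Q C − k V C.
dC/dt = (Q/V) C_in − (Q/V + k) C; effective rate a = Q/V + k = 0.065891 + 0.0944 = 0.16029 h⁻¹.
C_ss = Q C_in/(Q + kV) = 0.49329 mol/L; C(t) = C_ss + (C₀ − C_ss) e^(−a t).
C(6.61) = 0.49329 + (-0.10929)·e^(−0.16029·6.61) = 0.49329 + (-0.10929)·0.34662 = 0.45541 mol/L.

0.455 mol/L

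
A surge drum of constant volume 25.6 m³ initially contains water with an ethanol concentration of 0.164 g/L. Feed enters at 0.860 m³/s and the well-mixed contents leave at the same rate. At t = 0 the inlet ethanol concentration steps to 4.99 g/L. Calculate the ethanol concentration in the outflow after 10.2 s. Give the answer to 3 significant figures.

1.56 g/L

Accumulation = in − out for the solute gives V dC/dt = Q(C_in − C).
Time constant τ = V/Q = 25.6/0.860 = 29.767 s.
This is linear first-order; C(t) = C_in + (C₀ − C_in) e^(−t/τ).
C(10.2) = 4.99 + (0.164 − 4.99)·e^(−10.2/29.767) = 4.99 + (-4.8260)·0.70988 = 1.5641 g/L.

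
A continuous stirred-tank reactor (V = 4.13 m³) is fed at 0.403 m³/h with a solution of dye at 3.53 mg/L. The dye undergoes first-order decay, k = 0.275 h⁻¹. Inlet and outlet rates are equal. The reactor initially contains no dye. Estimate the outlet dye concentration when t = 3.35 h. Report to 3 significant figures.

0.659 mg/L

Species balance: V dC/dt = Q C_in − Q C − k V C.
This is linear with rate a = Q/V + k = 0.37258 h⁻¹.
C_ss = Q C_in/(Q + kV) = 0.92451 mg/L; C(t) = C_ss + (C₀ − C_ss) e^(−a t).
C(3.35) = 0.92451 + (-0.92451)·e^(−0.37258·3.35) = 0.92451 + (-0.92451)·0.28704 = 0.65914 mg/L.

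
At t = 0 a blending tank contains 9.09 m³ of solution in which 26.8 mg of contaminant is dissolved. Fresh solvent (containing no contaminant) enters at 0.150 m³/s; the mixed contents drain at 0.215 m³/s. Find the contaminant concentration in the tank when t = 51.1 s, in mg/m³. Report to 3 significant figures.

Total volume: dV/dt = Q_in − Q_out = -0.065000 m³/s, so V(t) = 9.09 − 0.065000 t and V(51.1) = 5.7685 m³.
Species balance (pure solvent in): dm/dt = −Q_out · m/V(t).
Separate: dm/m = −Q_out dt/V(t) ⇒ ln(m/m₀) = −(Q_out/(Q_in−Q_out)) ln(V/V₀).
m = m₀ (V₀/V)^(Q_out/(Q_in−Q_out)) = 26.8 × (9.09/5.7685)^(-3.3077) = 5.9547 mg.
C = m/V = 5.9547/5.7685 = 1.0323 mg/m³.

1.03 mg/m³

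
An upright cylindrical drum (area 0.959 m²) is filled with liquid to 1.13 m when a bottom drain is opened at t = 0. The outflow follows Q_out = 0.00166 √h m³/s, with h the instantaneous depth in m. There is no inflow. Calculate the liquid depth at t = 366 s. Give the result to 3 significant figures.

A dh/dt = −Q_out = −0.00166 √h.
∫ h^(−1/2) dh = −(0.00166/A) ∫ dt, giving 2√h = 2√h₀ − (0.00166/A) t.
√h = √1.13 − 0.00166·366/(2·0.959) = 1.0630 − 0.31677 = 0.74625.
h = 0.74625² = 0.55688 m.

0.557 m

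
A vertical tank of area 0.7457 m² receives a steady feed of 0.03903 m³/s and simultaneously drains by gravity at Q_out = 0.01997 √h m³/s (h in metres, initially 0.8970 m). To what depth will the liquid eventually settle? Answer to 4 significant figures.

Accumulation of liquid (constant cross-section A): A dh/dt = Q_in − 0.01997 √h. At steady state dh/dt = 0:
Q_in = 0.01997 √h_ss ⇒ √h_ss = 0.03903/0.01997 = 1.95443.
h_ss = 1.95443² = 3.81980 m. (Since h₀ = 0.8970 m < h_ss, the level will rise toward this value.)

3.820 m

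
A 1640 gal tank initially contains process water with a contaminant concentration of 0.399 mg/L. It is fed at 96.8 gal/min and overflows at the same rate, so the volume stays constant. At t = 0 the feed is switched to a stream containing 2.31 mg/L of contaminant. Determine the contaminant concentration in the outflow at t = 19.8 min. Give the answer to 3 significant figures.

Species balance on the tank: V dC/dt = Q(C_in − C).
Rewrite as dC/dt + C/τ = C_in/τ, τ = V/Q = 16.942 min.
This is linear first-order; C(t) = C_in + (C₀ − C_in) e^(−t/τ).
C(19.8) = 2.31 + (0.399 − 2.31)·e^(−19.8/16.942) = 2.31 + (-1.9110)·0.31078 = 1.7161 mg/L.

1.72 mg/L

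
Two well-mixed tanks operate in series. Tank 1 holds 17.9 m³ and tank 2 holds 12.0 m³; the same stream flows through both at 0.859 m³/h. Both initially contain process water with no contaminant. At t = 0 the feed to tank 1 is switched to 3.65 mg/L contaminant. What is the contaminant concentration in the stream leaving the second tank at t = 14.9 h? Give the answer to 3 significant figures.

0.788 mg/L

Time constants: τᵢ = Vᵢ/Q for each well-mixed tank.
τ₁ = 17.9/0.859 = 20.838 h; τ₂ = 12.0/0.859 = 13.970 h.
Tank 1: C₁ = C_in(1 − e^(−t/τ₁)). Tank 2 (τ₁ ≠ τ₂): C₂ = C_in[1 − (τ₁ e^(−t/τ₁) − τ₂ e^(−t/τ₂))/(τ₁ − τ₂)].
At t = 14.9: e^(−t/τ₁) = 0.48918, e^(−t/τ₂) = 0.34418.
C₂ = 3.65·[1 − (20.838·0.48918 − 13.970·0.34418)/(6.8685)] = 3.65·0.21592 = 0.78810 mg/L.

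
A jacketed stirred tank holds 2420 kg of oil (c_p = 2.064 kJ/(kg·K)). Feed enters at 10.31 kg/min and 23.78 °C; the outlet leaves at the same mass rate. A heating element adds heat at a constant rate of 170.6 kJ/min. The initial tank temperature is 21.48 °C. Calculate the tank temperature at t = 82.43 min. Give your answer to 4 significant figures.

M c_p dT/dt = ṁ c_p (T_in − T) + Q̇.
τ = M/ṁ = 234.724 min; T_ss = T_in + Q̇/(ṁ c_p) = 23.78 + 170.6/(10.31·2.064) = 31.7970 °C.
Integrating: T(t) = T_ss + (T₀ − T_ss) e^(−t/τ).
T(82.43) = 31.7970 + (-10.3170)·e^(−82.43/234.724) = 31.7970 + (-10.3170)·0.703858 = 24.5353 °C.

24.54 °C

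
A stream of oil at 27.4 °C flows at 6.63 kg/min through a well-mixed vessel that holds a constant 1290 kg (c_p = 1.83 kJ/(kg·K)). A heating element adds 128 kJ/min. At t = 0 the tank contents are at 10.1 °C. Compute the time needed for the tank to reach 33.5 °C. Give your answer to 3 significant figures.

Unsteady energy balance on the tank contents: M c_p dT/dt = ṁ c_p (T_in − T) + 128.
τ = M/ṁ = 194.57 min; T_ss = T_in + Q̇/(ṁ c_p) = 37.950 °C.
T(t) = T_ss + (T₀ − T_ss) e^(−t/τ). Set T = 33.5:
e^(−t/τ) = (33.5 − 37.950)/(10.1 − 37.950) = 0.15978
t = −194.57 · ln(0.15978) = 356.83 min.

357 min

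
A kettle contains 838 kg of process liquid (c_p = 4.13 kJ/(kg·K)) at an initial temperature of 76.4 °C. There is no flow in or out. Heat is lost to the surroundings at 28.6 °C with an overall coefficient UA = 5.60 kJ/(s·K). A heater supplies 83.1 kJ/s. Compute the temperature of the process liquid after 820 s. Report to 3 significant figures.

Lumped-capacitance energy balance: M c_p dT/dt = UA(T_amb − T) + Q̇.
dT/dt = (T_ss − T)/τ with T_ss = T_amb + Q̇/UA = 28.6 + 83.1/5.60 = 43.439 °C, τ = M c_p/UA = 838·4.13/5.60 = 618.03 s.
Integrating: T(t) = T_ss + (T₀ − T_ss) e^(−t/τ).
T(820) = 43.439 + (32.961)·0.26532 = 52.185 °C.

52.2 °C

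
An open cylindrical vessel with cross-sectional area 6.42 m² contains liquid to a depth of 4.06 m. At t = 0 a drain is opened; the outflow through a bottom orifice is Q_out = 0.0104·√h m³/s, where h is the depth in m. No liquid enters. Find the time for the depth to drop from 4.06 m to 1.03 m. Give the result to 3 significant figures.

With no inflow, A dh/dt = −0.0104 √h.
Separate and integrate: 2(√h − √h₀) = −(0.0104/A) t.
t = 2A(√h₀ − √h)/0.0104 = 2·6.42·(√4.06 − √1.03)/0.0104
  = 12.840 × (2.0149 − 1.0149) / 0.0104 = 1234.7 s.

1230 s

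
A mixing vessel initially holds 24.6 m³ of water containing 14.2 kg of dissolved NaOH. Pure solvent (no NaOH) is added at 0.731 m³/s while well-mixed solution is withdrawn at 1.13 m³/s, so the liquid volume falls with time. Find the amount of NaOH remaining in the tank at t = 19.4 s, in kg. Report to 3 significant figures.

Total volume: dV/dt = Q_in − Q_out = -0.39900 m³/s, so V(t) = 24.6 − 0.39900 t and V(19.4) = 16.859 m³.
Species balance (pure solvent in): dm/dt = −Q_out · m/V(t).
Separate: dm/m = −Q_out dt/V(t) ⇒ ln(m/m₀) = −(Q_out/(Q_in−Q_out)) ln(V/V₀).
m = m₀ (V₀/V)^(Q_out/(Q_in−Q_out)) = 14.2 × (24.6/16.859)^(-2.8321) = 4.8704 kg.

4.87 kg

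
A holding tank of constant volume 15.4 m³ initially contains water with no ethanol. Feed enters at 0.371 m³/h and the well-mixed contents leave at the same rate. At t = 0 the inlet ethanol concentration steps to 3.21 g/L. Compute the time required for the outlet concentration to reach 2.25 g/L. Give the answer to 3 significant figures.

Accumulation = in − out for the solute gives V dC/dt = Q(C_in − C), so τ = V/Q = 41.509 h.
C(t) = C_in + (C₀ − C_in) e^(−t/τ). Set C = 2.25 and solve for t:
e^(−t/τ) = (C − C_in)/(C₀ − C_in) = (2.25 − 3.21)/(0 − 3.21) = 0.29907
t = −τ ln(…) = 41.509 × 1.2071 = 50.106 h.

50.1 h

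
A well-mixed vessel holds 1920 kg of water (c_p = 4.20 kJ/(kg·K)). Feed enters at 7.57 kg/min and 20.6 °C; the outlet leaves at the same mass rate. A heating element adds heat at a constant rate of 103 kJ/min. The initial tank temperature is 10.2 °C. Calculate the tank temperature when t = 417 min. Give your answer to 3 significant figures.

M c_p dT/dt = ṁ c_p (T_in − T) + Q̇.
Rearrange: dT/dt = (T_ss − T)/τ with τ = M/ṁ = 253.63 min and T_ss = T_in + Q̇/(ṁ c_p) = 23.840 °C.
Integrating: T(t) = T_ss + (T₀ − T_ss) e^(−t/τ).
T(417) = 23.840 + (-13.640)·e^(−417/253.63) = 23.840 + (-13.640)·0.19318 = 21.205 °C.

21.2 °C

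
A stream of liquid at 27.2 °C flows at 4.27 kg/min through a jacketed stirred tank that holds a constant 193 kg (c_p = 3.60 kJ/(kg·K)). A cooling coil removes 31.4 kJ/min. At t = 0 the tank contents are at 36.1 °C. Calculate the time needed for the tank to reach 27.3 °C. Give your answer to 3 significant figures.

73.7 min

M c_p dT/dt = ṁ c_p (T_in − T) − Q̇.
τ = M/ṁ = 45.199 min; T_ss = T_in − Q̇/(ṁ c_p) = 25.157 °C.
T(t) = T_ss + (T₀ − T_ss) e^(−t/τ). Set T = 27.3:
e^(−t/τ) = (27.3 − 25.157)/(36.1 − 25.157) = 0.19581
t = −45.199 · ln(0.19581) = 73.702 min.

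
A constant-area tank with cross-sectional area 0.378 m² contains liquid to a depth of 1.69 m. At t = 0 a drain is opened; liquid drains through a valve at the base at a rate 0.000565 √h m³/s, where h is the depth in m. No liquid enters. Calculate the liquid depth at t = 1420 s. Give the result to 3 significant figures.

Unsteady balance on liquid volume: A dh/dt = −0.000565 √h.
This is separable: 2 d(√h)/dt = −0.000565/A, so √h = √h₀ − (0.000565/(2A)) t.
√h = √1.69 − 0.000565·1420/(2·0.378) = 1.3000 − 1.0612 = 0.23876.
h = 0.23876² = 0.057005 m.

0.0570 m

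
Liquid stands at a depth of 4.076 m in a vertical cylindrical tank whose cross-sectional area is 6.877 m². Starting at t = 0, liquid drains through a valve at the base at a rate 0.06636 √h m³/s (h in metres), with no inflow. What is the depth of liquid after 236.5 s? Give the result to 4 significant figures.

With no inflow, A dh/dt = −0.06636 √h.
This is separable: 2 d(√h)/dt = −0.06636/A, so √h = √h₀ − (0.06636/(2A)) t.
√h = √4.076 − 0.06636·236.5/(2·6.877) = 2.01891 − 1.14106 = 0.877851.
h = 0.877851² = 0.770622 m.

0.7706 m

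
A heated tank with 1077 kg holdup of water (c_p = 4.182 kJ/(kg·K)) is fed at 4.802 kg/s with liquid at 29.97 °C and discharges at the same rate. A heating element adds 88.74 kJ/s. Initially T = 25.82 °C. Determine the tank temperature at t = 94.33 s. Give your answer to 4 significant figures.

Energy balance: M c_p dT/dt = ṁ c_p (T_in − T) + 88.74.
Rearrange: dT/dt = (T_ss − T)/τ with τ = M/ṁ = 224.282 s and T_ss = T_in + Q̇/(ṁ c_p) = 34.3889 °C.
This is linear first-order; T(t) = T_ss + (T₀ − T_ss) e^(−t/τ).
T(94.33) = 34.3889 + (-8.56889)·e^(−94.33/224.282) = 34.3889 + (-8.56889)·0.656661 = 28.7620 °C.

28.76 °C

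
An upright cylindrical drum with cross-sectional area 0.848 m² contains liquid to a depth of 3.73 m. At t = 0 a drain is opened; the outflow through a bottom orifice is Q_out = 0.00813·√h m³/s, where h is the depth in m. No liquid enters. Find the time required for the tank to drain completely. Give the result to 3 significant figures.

A dh/dt = −Q_out = −0.00813 √h.
This is separable: 2 d(√h)/dt = −0.00813/A, so √h = √h₀ − (0.00813/(2A)) t.
Tank is empty when √h = 0: t_empty = 2A√h₀/0.00813.
t_empty = 2·0.848·√3.73/0.00813 = 1.6960·1.9313/0.00813 = 402.89 s.

403 s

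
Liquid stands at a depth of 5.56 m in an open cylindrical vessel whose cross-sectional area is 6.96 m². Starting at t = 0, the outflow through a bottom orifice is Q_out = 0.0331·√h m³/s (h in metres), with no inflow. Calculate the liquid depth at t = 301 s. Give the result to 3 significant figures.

A dh/dt = −Q_out = −0.0331 √h.
Separate and integrate: 2(√h − √h₀) = −(0.0331/A) t.
√h = √5.56 − 0.0331·301/(2·6.96) = 2.3580 − 0.71574 = 1.6422.
h = 1.6422² = 2.6969 m.

2.70 m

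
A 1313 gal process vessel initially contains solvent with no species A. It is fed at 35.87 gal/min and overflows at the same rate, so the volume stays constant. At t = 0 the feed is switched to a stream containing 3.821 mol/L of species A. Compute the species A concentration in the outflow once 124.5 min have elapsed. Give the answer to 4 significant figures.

Species balance on the tank: V dC/dt = Q(C_in − C).
Rewrite as dC/dt + C/τ = C_in/τ, τ = V/Q = 36.6044 min.
C approaches C_in exponentially: C(t) = C_in + (C₀ − C_in) e^(−t/τ).
C(124.5) = 3.821 + (0 − 3.821)·e^(−124.5/36.6044) = 3.821 + (-3.82100)·0.0333322 = 3.69364 mol/L.

3.694 mol/L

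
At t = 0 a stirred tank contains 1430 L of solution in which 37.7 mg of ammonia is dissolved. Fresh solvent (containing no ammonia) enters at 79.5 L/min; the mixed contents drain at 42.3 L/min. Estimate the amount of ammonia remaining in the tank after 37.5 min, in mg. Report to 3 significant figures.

Total volume: dV/dt = Q_in − Q_out = 37.200 L/min, so V(t) = 1430 + 37.200 t and V(37.5) = 2825.0 L.
No ammonia enters, so dm/dt = −Q_out · (m/V).
Separate: dm/m = −Q_out dt/V(t) ⇒ ln(m/m₀) = −(Q_out/(Q_in−Q_out)) ln(V/V₀).
m = m₀ (V₀/V)^(Q_out/(Q_in−Q_out)) = 37.7 × (1430/2825.0)^(1.1371) = 17.383 mg.

17.4 mg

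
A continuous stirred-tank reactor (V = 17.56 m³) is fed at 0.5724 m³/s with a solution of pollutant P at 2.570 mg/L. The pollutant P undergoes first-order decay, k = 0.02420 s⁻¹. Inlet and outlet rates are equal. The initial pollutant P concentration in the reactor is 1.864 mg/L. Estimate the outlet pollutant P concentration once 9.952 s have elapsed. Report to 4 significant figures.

V dC/dt = Q(C_in − C) − k V C.
This is linear with rate a = Q/V + k = 0.0567968 s⁻¹.
C_ss = Q C_in/(Q + kV) = 1.47497 mg/L; C(t) = C_ss + (C₀ − C_ss) e^(−a t).
C(9.952) = 1.47497 + (0.389026)·e^(−0.0567968·9.952) = 1.47497 + (0.389026)·0.568223 = 1.69603 mg/L.

1.696 mg/L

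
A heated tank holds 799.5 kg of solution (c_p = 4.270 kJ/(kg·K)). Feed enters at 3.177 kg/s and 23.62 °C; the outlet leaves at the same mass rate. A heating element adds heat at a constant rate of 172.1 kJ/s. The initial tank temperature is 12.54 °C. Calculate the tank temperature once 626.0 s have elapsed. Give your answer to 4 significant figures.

M c_p dT/dt = ṁ c_p (T_in − T) + Q̇.
Rearrange: dT/dt = (T_ss − T)/τ with τ = M/ṁ = 251.653 s and T_ss = T_in + Q̇/(ṁ c_p) = 36.3063 °C.
This is linear first-order; T(t) = T_ss + (T₀ − T_ss) e^(−t/τ).
T(626.0) = 36.3063 + (-23.7663)·e^(−626.0/251.653) = 36.3063 + (-23.7663)·0.0831127 = 34.3310 °C.

34.33 °C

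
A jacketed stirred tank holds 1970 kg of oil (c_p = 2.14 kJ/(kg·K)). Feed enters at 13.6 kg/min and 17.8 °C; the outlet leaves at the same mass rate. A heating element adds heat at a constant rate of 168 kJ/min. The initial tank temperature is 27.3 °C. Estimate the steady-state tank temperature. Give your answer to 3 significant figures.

M c_p dT/dt = ṁ c_p (T_in − T) + Q̇.
At steady state dT/dt = 0 ⇒ T_ss = T_in + Q̇/(ṁ c_p) = 17.8 + 168/(13.6·2.14) = 23.572 °C.

23.6 °C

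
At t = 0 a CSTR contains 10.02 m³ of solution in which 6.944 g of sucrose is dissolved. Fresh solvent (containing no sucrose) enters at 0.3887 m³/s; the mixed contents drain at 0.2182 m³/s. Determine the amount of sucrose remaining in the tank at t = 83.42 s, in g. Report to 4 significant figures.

Let m(t) be the amount of sucrose. Volume: V(t) = V₀ + (Q_in − Q_out) t = 10.02 + 0.170500 t; V(83.42) = 24.2431 m³.
Solute balance: dm/dt = 0 − Q_out C = −Q_out m/V(t).
dm/m = −Q_out dt/(V₀ + 0.170500 t); integrating gives ln(m/m₀) = −(Q_out/(Q_in−Q_out)) ln(V/V₀).
m = m₀ (V₀/V)^(Q_out/(Q_in−Q_out)) = 6.944 × (10.02/24.2431)^(1.27977) = 2.24149 g.

2.241 g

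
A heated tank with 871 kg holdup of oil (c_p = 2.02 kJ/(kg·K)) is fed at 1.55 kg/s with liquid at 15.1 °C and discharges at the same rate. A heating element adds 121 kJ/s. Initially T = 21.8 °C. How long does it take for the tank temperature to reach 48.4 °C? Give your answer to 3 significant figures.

Unsteady energy balance on the tank contents: M c_p dT/dt = ṁ c_p (T_in − T) + 121.
τ = M/ṁ = 561.94 s; T_ss = T_in + Q̇/(ṁ c_p) = 53.746 °C.
T(t) = T_ss + (T₀ − T_ss) e^(−t/τ). Set T = 48.4:
e^(−t/τ) = (48.4 − 53.746)/(21.8 − 53.746) = 0.16734
t = −561.94 · ln(0.16734) = 1004.6 s.

1000 s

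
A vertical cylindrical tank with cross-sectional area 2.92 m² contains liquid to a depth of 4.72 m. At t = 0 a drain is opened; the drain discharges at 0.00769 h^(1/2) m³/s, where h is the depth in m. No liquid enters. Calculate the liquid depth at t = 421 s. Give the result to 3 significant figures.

2.62 m

With no inflow, A dh/dt = −0.00769 √h.
This is separable: 2 d(√h)/dt = −0.00769/A, so √h = √h₀ − (0.00769/(2A)) t.
√h = √4.72 − 0.00769·421/(2·2.92) = 2.1726 − 0.55436 = 1.6182.
h = 1.6182² = 2.6185 m.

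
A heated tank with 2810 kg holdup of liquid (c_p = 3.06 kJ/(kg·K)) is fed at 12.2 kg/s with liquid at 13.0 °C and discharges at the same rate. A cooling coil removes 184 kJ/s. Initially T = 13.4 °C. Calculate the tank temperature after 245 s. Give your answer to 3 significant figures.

9.91 °C

M c_p dT/dt = ṁ c_p (T_in − T) − Q̇.
τ = M/ṁ = 230.33 s; T_ss = T_in − Q̇/(ṁ c_p) = 13.0 − 184/(12.2·3.06) = 8.0713 °C.
Integrating: T(t) = T_ss + (T₀ − T_ss) e^(−t/τ).
T(245) = 8.0713 + (5.3287)·e^(−245/230.33) = 8.0713 + (5.3287)·0.34518 = 9.9106 °C.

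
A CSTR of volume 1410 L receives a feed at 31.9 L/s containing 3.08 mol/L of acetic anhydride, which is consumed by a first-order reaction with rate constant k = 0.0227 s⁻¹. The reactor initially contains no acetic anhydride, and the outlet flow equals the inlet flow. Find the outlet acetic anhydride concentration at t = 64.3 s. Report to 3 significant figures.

1.45 mol/L

Species balance: V dC/dt = Q C_in − Q C − k V C.
dC/dt = (Q/V) C_in − (Q/V + k) C; effective rate a = Q/V + k = 0.022624 + 0.0227 = 0.045324 s⁻¹.
C_ss = Q C_in/(Q + kV) = 1.5374 mol/L; C(t) = C_ss + (C₀ − C_ss) e^(−a t).
C(64.3) = 1.5374 + (-1.5374)·e^(−0.045324·64.3) = 1.5374 + (-1.5374)·0.054240 = 1.4540 mol/L.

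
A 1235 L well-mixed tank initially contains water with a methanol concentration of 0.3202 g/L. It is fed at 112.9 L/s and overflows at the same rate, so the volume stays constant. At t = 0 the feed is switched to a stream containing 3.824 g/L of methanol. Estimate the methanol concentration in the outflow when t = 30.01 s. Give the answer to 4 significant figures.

Species balance on the tank: V dC/dt = Q(C_in − C).
Time constant τ = V/Q = 1235/112.9 = 10.9389 s.
Integrating: C(t) = C_in + (C₀ − C_in) e^(−t/τ).
C(30.01) = 3.824 + (0.3202 − 3.824)·e^(−30.01/10.9389) = 3.824 + (-3.50380)·0.0643496 = 3.59853 g/L.

3.599 g/L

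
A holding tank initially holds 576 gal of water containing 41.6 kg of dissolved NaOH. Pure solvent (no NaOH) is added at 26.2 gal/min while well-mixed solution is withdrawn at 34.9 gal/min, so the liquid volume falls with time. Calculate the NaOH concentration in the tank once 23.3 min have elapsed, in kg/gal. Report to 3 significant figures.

Let m(t) be the amount of NaOH. Volume: V(t) = V₀ + (Q_in − Q_out) t = 576 − 8.7000 t; V(23.3) = 373.29 gal.
Species balance (pure solvent in): dm/dt = −Q_out · m/V(t).
dm/m = −Q_out dt/(V₀ − 8.7000 t); integrating gives ln(m/m₀) = −(Q_out/(Q_in−Q_out)) ln(V/V₀).
m = m₀ (V₀/V)^(Q_out/(Q_in−Q_out)) = 41.6 × (576/373.29)^(-4.0115) = 7.3017 kg.
C = m/V = 7.3017/373.29 = 0.019560 kg/gal.

0.0196 kg/gal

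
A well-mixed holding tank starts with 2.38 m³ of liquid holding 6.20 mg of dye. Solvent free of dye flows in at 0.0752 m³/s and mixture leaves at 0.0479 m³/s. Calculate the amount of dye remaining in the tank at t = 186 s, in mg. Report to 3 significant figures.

0.836 mg

Total volume: dV/dt = Q_in − Q_out = 0.027300 m³/s, so V(t) = 2.38 + 0.027300 t and V(186) = 7.4578 m³.
Species balance (pure solvent in): dm/dt = −Q_out · m/V(t).
Separate: dm/m = −Q_out dt/V(t) ⇒ ln(m/m₀) = −(Q_out/(Q_in−Q_out)) ln(V/V₀).
m = m₀ (V₀/V)^(Q_out/(Q_in−Q_out)) = 6.20 × (2.38/7.4578)^(1.7546) = 0.83572 mg.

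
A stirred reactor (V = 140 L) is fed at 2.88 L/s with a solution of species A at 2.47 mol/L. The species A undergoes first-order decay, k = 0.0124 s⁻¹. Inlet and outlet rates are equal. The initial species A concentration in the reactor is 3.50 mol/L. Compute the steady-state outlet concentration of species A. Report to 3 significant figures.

Accumulation = in − out − consumed: V dC/dt = Q C_in − Q C − k V C.
At steady state: 0 = Q C_in − (Q + kV) C_ss, so C_ss = Q C_in/(Q + kV).
C_ss = 2.88·2.47/(2.88 + 0.0124·140) = 7.1136/4.6160 = 1.5411 mol/L.

1.54 mol/L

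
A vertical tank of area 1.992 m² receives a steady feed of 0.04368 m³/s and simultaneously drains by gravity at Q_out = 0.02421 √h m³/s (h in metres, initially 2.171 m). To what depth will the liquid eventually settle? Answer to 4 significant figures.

Accumulation of liquid (constant cross-section A): A dh/dt = Q_in − 0.02421 √h. At steady state dh/dt = 0:
Q_in = 0.02421 √h_ss ⇒ √h_ss = 0.04368/0.02421 = 1.80421.
h_ss = 1.80421² = 3.25519 m. (Since h₀ = 2.171 m < h_ss, the level will rise toward this value.)

3.255 m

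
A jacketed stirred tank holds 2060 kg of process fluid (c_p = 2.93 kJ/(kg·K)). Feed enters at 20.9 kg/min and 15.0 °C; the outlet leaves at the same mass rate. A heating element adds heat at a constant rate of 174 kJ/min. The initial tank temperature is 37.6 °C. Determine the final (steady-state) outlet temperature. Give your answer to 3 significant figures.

M c_p dT/dt = ṁ c_p (T_in − T) + Q̇.
At steady state dT/dt = 0 ⇒ T_ss = T_in + Q̇/(ṁ c_p) = 15.0 + 174/(20.9·2.93) = 17.841 °C.

17.8 °C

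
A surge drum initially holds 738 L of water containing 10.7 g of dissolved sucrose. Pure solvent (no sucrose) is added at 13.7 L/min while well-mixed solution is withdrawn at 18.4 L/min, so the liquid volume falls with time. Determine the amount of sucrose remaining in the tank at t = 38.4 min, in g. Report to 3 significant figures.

Total volume: dV/dt = Q_in − Q_out = -4.7000 L/min, so V(t) = 738 − 4.7000 t and V(38.4) = 557.52 L.
Species balance (pure solvent in): dm/dt = −Q_out · m/V(t).
dm/m = −Q_out dt/(V₀ − 4.7000 t); integrating gives ln(m/m₀) = −(Q_out/(Q_in−Q_out)) ln(V/V₀).
m = m₀ (V₀/V)^(Q_out/(Q_in−Q_out)) = 10.7 × (738/557.52)^(-3.9149) = 3.5692 g.

3.57 g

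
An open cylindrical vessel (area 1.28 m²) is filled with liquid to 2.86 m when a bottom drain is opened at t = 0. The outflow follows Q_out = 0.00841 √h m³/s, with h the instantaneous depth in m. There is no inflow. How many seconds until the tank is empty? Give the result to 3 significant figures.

515 s

A dh/dt = −Q_out = −0.00841 √h.
∫ h^(−1/2) dh = −(0.00841/A) ∫ dt, giving 2√h = 2√h₀ − (0.00841/A) t.
Set h = 0: 2√h₀ = (0.00841/A) t_empty ⇒ t_empty = 2A√h₀/0.00841.
t_empty = 2·1.28·√2.86/0.00841 = 2.5600·1.6912/0.00841 = 514.79 s.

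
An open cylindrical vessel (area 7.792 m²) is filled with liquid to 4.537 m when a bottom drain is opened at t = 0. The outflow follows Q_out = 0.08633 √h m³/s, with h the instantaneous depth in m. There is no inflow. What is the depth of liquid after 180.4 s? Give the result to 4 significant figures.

Unsteady balance on liquid volume: A dh/dt = −0.08633 √h.
∫ h^(−1/2) dh = −(0.08633/A) ∫ dt, giving 2√h = 2√h₀ − (0.08633/A) t.
√h = √4.537 − 0.08633·180.4/(2·7.792) = 2.13002 − 0.999354 = 1.13067.
h = 1.13067² = 1.27841 m.

1.278 m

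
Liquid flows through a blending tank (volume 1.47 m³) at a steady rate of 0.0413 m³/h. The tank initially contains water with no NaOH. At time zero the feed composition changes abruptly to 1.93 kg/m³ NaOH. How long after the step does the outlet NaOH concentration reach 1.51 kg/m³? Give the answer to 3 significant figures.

Transient balance on the dissolved component: V dC/dt = Q(C_in − C), so τ = V/Q = 35.593 h.
C(t) = C_in + (C₀ − C_in) e^(−t/τ). Set C = 1.51 and solve for t:
e^(−t/τ) = (C − C_in)/(C₀ − C_in) = (1.51 − 1.93)/(0 − 1.93) = 0.21762
t = −τ ln(…) = 35.593 × 1.5250 = 54.280 h.

54.3 h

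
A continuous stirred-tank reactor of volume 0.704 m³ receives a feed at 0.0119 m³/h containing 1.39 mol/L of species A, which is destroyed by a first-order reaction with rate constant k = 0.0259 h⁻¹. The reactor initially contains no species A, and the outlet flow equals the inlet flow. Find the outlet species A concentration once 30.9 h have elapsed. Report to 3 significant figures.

Accumulation = in − out − consumed: V dC/dt = Q C_in − Q C − k V C.
dC/dt = (Q/V) C_in − (Q/V + k) C; effective rate a = Q/V + k = 0.016903 + 0.0259 = 0.042803 h⁻¹.
C_ss = Q C_in/(Q + kV) = 0.54892 mol/L; C(t) = C_ss + (C₀ − C_ss) e^(−a t).
C(30.9) = 0.54892 + (-0.54892)·e^(−0.042803·30.9) = 0.54892 + (-0.54892)·0.26643 = 0.40267 mol/L.

0.403 mol/L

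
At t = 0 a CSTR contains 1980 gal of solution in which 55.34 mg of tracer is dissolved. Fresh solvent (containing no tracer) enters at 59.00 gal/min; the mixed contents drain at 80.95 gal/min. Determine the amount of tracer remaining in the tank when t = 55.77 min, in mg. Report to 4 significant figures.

Let m(t) be the amount of tracer. Volume: V(t) = V₀ + (Q_in − Q_out) t = 1980 − 21.9500 t; V(55.77) = 755.848 gal.
Species balance (pure solvent in): dm/dt = −Q_out · m/V(t).
Separate: dm/m = −Q_out dt/V(t) ⇒ ln(m/m₀) = −(Q_out/(Q_in−Q_out)) ln(V/V₀).
m = m₀ (V₀/V)^(Q_out/(Q_in−Q_out)) = 55.34 × (1980/755.848)^(-3.68793) = 1.58722 mg.

1.587 mg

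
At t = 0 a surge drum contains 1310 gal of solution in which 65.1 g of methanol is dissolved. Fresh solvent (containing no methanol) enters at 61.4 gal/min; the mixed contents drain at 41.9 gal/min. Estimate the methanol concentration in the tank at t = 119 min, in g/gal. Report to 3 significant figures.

Total volume: dV/dt = Q_in − Q_out = 19.500 gal/min, so V(t) = 1310 + 19.500 t and V(119) = 3630.5 gal.
Solute balance: dm/dt = 0 − Q_out C = −Q_out m/V(t).
dm/m = −Q_out dt/(V₀ + 19.500 t); integrating gives ln(m/m₀) = −(Q_out/(Q_in−Q_out)) ln(V/V₀).
m = m₀ (V₀/V)^(Q_out/(Q_in−Q_out)) = 65.1 × (1310/3630.5)^(2.1487) = 7.2837 g.
C = m/V = 7.2837/3630.5 = 0.0020063 g/gal.

0.00201 g/gal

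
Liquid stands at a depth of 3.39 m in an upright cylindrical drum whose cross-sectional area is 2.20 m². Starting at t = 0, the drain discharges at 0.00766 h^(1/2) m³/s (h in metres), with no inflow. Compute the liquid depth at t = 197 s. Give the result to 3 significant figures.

With no inflow, A dh/dt = −0.00766 √h.
∫ h^(−1/2) dh = −(0.00766/A) ∫ dt, giving 2√h = 2√h₀ − (0.00766/A) t.
√h = √3.39 − 0.00766·197/(2·2.20) = 1.8412 − 0.34296 = 1.4982.
h = 1.4982² = 2.2447 m.

2.24 m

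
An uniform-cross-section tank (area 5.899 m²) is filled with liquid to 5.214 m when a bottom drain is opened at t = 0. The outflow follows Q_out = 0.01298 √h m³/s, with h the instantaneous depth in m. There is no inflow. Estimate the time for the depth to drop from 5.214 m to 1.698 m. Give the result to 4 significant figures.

891.1 s

With no inflow, A dh/dt = −0.01298 √h.
This is separable: 2 d(√h)/dt = −0.01298/A, so √h = √h₀ − (0.01298/(2A)) t.
t = 2A(√h₀ − √h)/0.01298 = 2·5.899·(√5.214 − √1.698)/0.01298
  = 11.7980 × (2.28342 − 1.30307) / 0.01298 = 891.072 s.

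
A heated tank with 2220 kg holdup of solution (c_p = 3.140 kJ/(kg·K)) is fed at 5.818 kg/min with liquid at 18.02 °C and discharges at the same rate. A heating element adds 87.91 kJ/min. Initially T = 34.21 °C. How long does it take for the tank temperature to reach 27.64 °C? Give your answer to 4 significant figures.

M c_p dT/dt = ṁ c_p (T_in − T) + Q̇.
τ = M/ṁ = 381.574 min; T_ss = T_in + Q̇/(ṁ c_p) = 22.8321 °C.
T(t) = T_ss + (T₀ − T_ss) e^(−t/τ). Set T = 27.64:
e^(−t/τ) = (27.64 − 22.8321)/(34.21 − 22.8321) = 0.422565
t = −381.574 · ln(0.422565) = 328.693 min.

328.7 min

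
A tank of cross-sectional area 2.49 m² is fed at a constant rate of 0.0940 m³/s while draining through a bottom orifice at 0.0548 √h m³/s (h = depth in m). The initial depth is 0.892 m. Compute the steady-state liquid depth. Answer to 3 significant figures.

2.94 m

A dh/dt = Q_in − 0.0548 √h. Steady state requires inflow = outflow:
Q_in = 0.0548 √h_ss ⇒ √h_ss = 0.0940/0.0548 = 1.7153.
h_ss = 1.7153² = 2.9424 m. (Since h₀ = 0.892 m < h_ss, the level will rise toward this value.)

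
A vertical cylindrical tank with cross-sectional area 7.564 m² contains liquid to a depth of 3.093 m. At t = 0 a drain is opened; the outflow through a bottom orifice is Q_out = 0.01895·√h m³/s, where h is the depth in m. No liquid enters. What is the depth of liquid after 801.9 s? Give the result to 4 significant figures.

A dh/dt = −Q_out = −0.01895 √h.
This is separable: 2 d(√h)/dt = −0.01895/A, so √h = √h₀ − (0.01895/(2A)) t.
√h = √3.093 − 0.01895·801.9/(2·7.564) = 1.75869 − 1.00450 = 0.754197.
h = 0.754197² = 0.568814 m.

0.5688 m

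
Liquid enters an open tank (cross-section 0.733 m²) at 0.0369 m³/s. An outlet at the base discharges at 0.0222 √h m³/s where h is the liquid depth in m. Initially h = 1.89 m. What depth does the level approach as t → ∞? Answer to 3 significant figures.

Mass balance (ρ constant): A dh/dt = Q_in − 0.0222 √h. At steady state dh/dt = 0:
Q_in = 0.0222 √h_ss ⇒ √h_ss = 0.0369/0.0222 = 1.6622.
h_ss = 1.6622² = 2.7628 m. (Since h₀ = 1.89 m < h_ss, the level will rise toward this value.)

2.76 m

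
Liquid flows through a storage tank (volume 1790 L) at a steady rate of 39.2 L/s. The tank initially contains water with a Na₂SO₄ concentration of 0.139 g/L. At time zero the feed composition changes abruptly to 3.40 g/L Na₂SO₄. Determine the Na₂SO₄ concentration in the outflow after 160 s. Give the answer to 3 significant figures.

Unsteady species balance (constant V, well mixed): V dC/dt = Q(C_in − C).
So dC/dt = (C_in − C)/τ with τ = V/Q = 1790/39.2 = 45.663 s.
This is linear first-order; C(t) = C_in + (C₀ − C_in) e^(−t/τ).
C(160) = 3.40 + (0.139 − 3.40)·e^(−160/45.663) = 3.40 + (-3.2610)·0.030080 = 3.3019 g/L.

3.30 g/L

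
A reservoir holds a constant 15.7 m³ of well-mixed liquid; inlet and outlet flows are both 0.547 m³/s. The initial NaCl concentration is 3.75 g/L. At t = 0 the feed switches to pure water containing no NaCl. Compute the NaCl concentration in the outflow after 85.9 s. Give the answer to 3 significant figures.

Species balance on the tank: V dC/dt = Q(C_in − C).
Time constant τ = V/Q = 15.7/0.547 = 28.702 s.
Solution: C(t) = C_in + (C₀ − C_in) e^(−t/τ).
C(85.9) = 0 + (3.75 − 0)·e^(−85.9/28.702) = 0 + (3.7500)·0.050146 = 0.18805 g/L.

0.188 g/L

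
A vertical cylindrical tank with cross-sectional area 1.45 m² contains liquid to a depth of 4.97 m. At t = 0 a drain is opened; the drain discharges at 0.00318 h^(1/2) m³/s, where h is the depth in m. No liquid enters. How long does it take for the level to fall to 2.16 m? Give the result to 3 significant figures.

Volume balance on the tank: A dh/dt = −0.00318 √h.
This is separable: 2 d(√h)/dt = −0.00318/A, so √h = √h₀ − (0.00318/(2A)) t.
t = 2A(√h₀ − √h)/0.00318 = 2·1.45·(√4.97 − √2.16)/0.00318
  = 2.9000 × (2.2293 − 1.4697) / 0.00318 = 692.77 s.

693 s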